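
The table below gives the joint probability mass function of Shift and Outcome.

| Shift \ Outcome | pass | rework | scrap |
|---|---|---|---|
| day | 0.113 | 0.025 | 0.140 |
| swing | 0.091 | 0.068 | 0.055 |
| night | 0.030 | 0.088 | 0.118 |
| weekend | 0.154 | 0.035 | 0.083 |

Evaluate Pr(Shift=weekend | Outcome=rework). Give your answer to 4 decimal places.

P(Outcome=rework) = 0.025 + 0.068 + 0.088 + 0.035 = 0.216.
P(Shift=weekend | Outcome=rework) = 0.035/0.216 = 0.1620.

0.1620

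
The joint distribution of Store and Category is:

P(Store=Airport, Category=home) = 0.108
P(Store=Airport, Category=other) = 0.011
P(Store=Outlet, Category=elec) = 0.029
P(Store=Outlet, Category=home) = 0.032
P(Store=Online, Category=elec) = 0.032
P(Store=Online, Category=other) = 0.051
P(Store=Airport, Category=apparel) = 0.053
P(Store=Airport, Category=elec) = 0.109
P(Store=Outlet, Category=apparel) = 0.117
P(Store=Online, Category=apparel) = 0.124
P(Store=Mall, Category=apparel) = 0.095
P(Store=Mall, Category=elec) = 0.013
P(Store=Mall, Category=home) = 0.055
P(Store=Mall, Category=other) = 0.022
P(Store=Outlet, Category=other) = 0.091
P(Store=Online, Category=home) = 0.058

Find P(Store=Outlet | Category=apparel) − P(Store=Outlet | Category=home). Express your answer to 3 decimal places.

0.174

P(Category=apparel) = 0.095 + 0.053 + 0.117 + 0.124 = 0.389; P(Store=Outlet | Category=apparel) = 0.117/0.389 = 0.3008.
P(Category=home) = 0.055 + 0.108 + 0.032 + 0.058 = 0.253; P(Store=Outlet | Category=home) = 0.032/0.253 = 0.1265.
Difference = 0.174.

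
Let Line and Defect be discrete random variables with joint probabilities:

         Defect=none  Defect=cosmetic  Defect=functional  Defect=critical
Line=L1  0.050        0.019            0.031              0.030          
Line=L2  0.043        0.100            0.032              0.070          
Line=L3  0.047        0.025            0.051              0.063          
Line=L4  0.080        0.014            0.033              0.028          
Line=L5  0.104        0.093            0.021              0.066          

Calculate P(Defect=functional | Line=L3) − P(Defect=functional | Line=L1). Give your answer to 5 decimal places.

0.03573

P(Line=L3) = 0.047 + 0.025 + 0.051 + 0.063 = 0.186; P(Defect=functional | Line=L3) = 0.051/0.186 = 0.274194.
P(Line=L1) = 0.050 + 0.019 + 0.031 + 0.030 = 0.130; P(Defect=functional | Line=L1) = 0.031/0.130 = 0.238462.
Difference = 0.03573.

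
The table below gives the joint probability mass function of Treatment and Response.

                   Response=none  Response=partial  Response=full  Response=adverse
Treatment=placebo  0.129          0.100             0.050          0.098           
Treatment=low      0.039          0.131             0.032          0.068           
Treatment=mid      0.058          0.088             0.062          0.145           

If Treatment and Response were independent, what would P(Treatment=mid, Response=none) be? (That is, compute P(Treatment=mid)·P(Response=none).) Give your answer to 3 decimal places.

0.080

P(Treatment=mid) = 0.058 + 0.088 + 0.062 + 0.145 = 0.353.
P(Response=none) = 0.129 + 0.039 + 0.058 = 0.226.
Product: 0.353 × 0.226 = 0.080.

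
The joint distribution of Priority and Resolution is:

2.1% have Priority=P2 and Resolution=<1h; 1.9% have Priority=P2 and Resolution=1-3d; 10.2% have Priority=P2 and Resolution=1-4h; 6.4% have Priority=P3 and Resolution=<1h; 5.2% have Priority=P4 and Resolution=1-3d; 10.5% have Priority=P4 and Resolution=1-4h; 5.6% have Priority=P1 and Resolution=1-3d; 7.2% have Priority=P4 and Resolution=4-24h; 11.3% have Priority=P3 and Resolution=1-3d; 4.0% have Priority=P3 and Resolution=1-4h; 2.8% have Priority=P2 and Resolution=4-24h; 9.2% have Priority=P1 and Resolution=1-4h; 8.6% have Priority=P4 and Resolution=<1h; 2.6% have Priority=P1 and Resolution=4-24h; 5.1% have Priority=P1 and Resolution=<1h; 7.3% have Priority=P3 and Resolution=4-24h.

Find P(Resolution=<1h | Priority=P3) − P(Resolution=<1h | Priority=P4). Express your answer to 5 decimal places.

-0.05233

P(Priority=P3) = 0.064 + 0.040 + 0.073 + 0.113 = 0.290; P(Resolution=<1h | Priority=P3) = 0.064/0.290 = 0.220690.
P(Priority=P4) = 0.086 + 0.105 + 0.072 + 0.052 = 0.315; P(Resolution=<1h | Priority=P4) = 0.086/0.315 = 0.273016.
Difference = -0.05233.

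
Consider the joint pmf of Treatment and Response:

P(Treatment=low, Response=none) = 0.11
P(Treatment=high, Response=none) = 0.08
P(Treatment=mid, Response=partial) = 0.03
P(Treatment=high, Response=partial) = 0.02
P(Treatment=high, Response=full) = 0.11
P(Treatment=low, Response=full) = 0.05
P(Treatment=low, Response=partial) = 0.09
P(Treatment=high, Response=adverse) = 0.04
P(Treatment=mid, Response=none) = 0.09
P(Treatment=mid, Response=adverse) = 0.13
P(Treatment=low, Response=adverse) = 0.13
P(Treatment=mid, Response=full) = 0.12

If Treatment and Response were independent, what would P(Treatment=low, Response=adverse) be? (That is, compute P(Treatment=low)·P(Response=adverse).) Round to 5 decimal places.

0.11400

P(Treatment=low) = 0.11 + 0.09 + 0.05 + 0.13 = 0.38.
P(Response=adverse) = 0.13 + 0.13 + 0.04 = 0.30.
Product: 0.38 × 0.30 = 0.11400.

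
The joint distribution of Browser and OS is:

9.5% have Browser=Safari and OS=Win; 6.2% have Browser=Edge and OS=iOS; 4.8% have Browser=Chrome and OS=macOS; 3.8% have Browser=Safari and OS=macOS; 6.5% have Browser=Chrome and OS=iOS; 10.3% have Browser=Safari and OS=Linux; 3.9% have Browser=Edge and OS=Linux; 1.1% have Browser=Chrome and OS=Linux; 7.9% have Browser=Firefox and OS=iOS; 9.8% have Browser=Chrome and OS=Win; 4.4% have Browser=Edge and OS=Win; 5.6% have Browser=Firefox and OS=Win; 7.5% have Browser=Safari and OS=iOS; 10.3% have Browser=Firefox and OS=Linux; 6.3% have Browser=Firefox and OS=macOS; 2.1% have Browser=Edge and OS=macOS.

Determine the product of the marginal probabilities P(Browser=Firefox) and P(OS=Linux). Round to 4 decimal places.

P(Browser=Firefox) = 0.056 + 0.063 + 0.103 + 0.079 = 0.301.
P(OS=Linux) = 0.011 + 0.103 + 0.103 + 0.039 = 0.256.
Product: 0.301 × 0.256 = 0.0771.

0.0771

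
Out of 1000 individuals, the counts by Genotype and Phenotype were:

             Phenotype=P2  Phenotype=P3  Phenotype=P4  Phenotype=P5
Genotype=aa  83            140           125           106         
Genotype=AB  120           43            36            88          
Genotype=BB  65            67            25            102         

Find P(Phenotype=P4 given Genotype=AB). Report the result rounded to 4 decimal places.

Total with Genotype=AB: 120 + 43 + 36 + 88 = 287.
P(Phenotype=P4 | Genotype=AB) = 36/287 = 0.1254.

0.1254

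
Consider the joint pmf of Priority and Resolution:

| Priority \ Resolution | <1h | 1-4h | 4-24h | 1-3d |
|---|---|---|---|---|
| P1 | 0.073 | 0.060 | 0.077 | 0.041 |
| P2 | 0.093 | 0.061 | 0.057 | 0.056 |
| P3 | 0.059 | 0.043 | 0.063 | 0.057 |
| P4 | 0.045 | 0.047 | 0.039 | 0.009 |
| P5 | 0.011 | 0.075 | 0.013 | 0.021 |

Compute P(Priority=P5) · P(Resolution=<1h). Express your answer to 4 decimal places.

0.0337

P(Priority=P5) = 0.011 + 0.075 + 0.013 + 0.021 = 0.120.
P(Resolution=<1h) = 0.073 + 0.093 + 0.059 + 0.045 + 0.011 = 0.281.
Product: 0.120 × 0.281 = 0.0337.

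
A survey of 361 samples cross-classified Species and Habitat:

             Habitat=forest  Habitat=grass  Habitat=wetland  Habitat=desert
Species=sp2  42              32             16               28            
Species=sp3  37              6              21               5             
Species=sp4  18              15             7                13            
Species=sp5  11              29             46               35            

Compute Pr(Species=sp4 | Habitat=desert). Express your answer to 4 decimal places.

0.1605

Total with Habitat=desert: 28 + 5 + 13 + 35 = 81.
P(Species=sp4 | Habitat=desert) = 13/81 = 0.1605.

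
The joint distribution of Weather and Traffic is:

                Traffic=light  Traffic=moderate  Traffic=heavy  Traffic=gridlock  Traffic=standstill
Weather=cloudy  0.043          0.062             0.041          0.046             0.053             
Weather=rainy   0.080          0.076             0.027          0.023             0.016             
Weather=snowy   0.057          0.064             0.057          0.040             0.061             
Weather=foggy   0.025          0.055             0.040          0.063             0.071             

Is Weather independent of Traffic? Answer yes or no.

P(Weather=rainy) = 0.222 and P(Traffic=light) = 0.205, so their product is 0.04551, but P(Weather=rainy, Traffic=light) = 0.080. Since these differ, Weather and Traffic are not independent.

no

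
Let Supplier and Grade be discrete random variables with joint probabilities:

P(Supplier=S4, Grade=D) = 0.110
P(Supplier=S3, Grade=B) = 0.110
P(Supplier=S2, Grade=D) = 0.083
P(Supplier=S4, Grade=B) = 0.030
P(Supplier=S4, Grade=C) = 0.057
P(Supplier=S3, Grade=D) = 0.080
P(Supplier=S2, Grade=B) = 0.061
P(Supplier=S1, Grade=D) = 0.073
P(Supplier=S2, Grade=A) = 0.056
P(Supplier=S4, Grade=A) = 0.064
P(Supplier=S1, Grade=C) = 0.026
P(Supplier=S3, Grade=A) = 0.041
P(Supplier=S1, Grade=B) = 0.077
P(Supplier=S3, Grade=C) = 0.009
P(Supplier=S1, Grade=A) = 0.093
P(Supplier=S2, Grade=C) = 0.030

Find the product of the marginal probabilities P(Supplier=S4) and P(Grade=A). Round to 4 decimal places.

P(Supplier=S4) = 0.064 + 0.030 + 0.057 + 0.110 = 0.261.
P(Grade=A) = 0.093 + 0.056 + 0.041 + 0.064 = 0.254.
Product: 0.261 × 0.254 = 0.0663.

0.0663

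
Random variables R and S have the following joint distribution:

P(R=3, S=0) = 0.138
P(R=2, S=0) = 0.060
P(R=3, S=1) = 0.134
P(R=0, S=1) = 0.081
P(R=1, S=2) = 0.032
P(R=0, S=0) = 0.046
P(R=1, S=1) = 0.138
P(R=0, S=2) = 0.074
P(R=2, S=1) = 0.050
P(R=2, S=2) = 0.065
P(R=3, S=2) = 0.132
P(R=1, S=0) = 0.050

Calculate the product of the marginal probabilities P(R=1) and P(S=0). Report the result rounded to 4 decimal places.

P(R=1) = 0.050 + 0.138 + 0.032 = 0.220.
P(S=0) = 0.046 + 0.050 + 0.060 + 0.138 = 0.294.
Product: 0.220 × 0.294 = 0.0647.

0.0647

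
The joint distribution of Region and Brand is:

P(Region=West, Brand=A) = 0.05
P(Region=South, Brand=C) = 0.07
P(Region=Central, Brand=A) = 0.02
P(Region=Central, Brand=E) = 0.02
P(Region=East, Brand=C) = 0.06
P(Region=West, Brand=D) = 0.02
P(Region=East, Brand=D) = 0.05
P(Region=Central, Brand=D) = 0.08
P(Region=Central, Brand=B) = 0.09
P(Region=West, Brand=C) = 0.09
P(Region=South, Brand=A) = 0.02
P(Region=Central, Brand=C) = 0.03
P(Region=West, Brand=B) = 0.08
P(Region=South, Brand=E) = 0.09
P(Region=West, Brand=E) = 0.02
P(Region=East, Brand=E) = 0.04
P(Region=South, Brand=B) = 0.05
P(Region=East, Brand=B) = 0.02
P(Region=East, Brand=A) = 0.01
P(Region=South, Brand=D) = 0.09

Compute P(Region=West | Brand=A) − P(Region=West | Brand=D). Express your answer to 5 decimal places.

P(Brand=A) = 0.02 + 0.01 + 0.05 + 0.02 = 0.10; P(Region=West | Brand=A) = 0.05/0.10 = 0.500000.
P(Brand=D) = 0.09 + 0.05 + 0.02 + 0.08 = 0.24; P(Region=West | Brand=D) = 0.02/0.24 = 0.083333.
Difference = 0.41667.

0.41667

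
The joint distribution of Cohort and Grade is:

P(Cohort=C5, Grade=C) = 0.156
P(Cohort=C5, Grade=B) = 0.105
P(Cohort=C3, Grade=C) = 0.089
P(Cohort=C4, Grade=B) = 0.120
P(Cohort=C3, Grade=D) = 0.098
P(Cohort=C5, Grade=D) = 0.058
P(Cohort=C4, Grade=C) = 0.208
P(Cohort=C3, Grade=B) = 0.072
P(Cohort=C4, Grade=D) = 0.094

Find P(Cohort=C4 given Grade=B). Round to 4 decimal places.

0.4040

P(Grade=B) = 0.072 + 0.120 + 0.105 = 0.297.
P(Cohort=C4 | Grade=B) = 0.120/0.297 = 0.4040.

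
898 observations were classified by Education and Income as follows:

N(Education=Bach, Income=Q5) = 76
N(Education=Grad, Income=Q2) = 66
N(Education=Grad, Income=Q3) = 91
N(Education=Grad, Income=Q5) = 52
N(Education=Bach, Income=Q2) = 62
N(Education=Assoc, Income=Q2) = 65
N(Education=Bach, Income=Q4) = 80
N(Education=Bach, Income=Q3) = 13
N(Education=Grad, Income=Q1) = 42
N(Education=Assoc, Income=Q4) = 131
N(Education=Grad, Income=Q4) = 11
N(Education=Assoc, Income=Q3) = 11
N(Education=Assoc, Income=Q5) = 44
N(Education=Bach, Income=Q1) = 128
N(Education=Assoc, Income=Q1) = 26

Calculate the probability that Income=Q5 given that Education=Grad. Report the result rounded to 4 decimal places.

0.1985

Total with Education=Grad: 42 + 66 + 91 + 11 + 52 = 262.
P(Income=Q5 | Education=Grad) = 52/262 = 0.1985.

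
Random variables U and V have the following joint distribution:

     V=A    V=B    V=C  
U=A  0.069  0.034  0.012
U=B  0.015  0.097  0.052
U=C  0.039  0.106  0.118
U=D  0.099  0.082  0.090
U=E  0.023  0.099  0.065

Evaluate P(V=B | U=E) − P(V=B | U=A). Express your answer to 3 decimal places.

0.234

P(U=E) = 0.023 + 0.099 + 0.065 = 0.187; P(V=B | U=E) = 0.099/0.187 = 0.5294.
P(U=A) = 0.069 + 0.034 + 0.012 = 0.115; P(V=B | U=A) = 0.034/0.115 = 0.2957.
Difference = 0.234.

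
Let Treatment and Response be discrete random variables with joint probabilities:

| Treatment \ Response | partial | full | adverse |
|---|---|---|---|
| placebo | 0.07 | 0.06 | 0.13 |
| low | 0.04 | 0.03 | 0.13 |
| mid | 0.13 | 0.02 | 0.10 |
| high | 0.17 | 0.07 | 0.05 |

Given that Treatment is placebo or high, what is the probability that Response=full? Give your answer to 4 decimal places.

P(Treatment=placebo) = 0.07 + 0.06 + 0.13 = 0.26.
P(Treatment=high) = 0.17 + 0.07 + 0.05 = 0.29.
P(Treatment ∈ {placebo, high}) = 0.26 + 0.29 = 0.55; P(Response=full, Treatment ∈ {placebo, high}) = 0.06 + 0.07 = 0.13.
P(Response=full | Treatment ∈ {placebo, high}) = 0.13/0.55 = 0.2364.

0.2364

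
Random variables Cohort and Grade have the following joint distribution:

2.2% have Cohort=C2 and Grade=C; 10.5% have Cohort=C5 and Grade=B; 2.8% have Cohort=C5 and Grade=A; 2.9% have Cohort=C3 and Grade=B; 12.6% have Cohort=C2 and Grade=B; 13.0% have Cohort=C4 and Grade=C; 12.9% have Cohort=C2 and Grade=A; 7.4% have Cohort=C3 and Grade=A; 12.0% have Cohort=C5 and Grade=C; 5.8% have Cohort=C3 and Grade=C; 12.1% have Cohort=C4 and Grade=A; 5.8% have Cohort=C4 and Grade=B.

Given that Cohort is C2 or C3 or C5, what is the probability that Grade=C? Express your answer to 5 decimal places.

0.28944

P(Cohort=C2) = 0.129 + 0.126 + 0.022 = 0.277.
P(Cohort=C3) = 0.074 + 0.029 + 0.058 = 0.161.
P(Cohort=C5) = 0.028 + 0.105 + 0.120 = 0.253.
P(Cohort ∈ {C2, C3, C5}) = 0.277 + 0.161 + 0.253 = 0.691; P(Grade=C, Cohort ∈ {C2, C3, C5}) = 0.022 + 0.058 + 0.120 = 0.200.
P(Grade=C | Cohort ∈ {C2, C3, C5}) = 0.200/0.691 = 0.28944.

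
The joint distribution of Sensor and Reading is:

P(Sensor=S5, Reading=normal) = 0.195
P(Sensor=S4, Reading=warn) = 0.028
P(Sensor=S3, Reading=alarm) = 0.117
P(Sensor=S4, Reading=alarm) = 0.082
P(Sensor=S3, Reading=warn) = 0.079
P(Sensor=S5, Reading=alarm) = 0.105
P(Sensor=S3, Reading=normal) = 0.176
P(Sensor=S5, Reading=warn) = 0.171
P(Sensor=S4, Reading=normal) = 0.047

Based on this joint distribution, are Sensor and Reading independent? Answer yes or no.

P(Sensor=S5) = 0.471 and P(Reading=warn) = 0.278, so their product is 0.13094, but P(Sensor=S5, Reading=warn) = 0.171. Since these differ, Sensor and Reading are not independent.

no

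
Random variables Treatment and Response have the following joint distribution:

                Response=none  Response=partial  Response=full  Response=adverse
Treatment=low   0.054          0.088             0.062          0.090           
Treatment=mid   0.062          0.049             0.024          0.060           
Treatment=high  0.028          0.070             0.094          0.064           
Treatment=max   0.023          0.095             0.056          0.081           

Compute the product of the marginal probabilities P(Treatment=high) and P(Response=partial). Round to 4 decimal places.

0.0773

P(Treatment=high) = 0.028 + 0.070 + 0.094 + 0.064 = 0.256.
P(Response=partial) = 0.088 + 0.049 + 0.070 + 0.095 = 0.302.
Product: 0.256 × 0.302 = 0.0773.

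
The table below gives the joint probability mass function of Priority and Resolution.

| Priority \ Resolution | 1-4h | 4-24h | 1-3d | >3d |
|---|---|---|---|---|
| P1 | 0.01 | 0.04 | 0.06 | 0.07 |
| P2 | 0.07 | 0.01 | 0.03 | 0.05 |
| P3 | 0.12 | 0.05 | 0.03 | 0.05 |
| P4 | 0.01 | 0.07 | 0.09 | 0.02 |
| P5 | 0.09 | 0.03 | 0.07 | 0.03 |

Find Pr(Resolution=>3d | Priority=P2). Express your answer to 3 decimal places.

0.313

P(Priority=P2) = 0.07 + 0.01 + 0.03 + 0.05 = 0.16.
P(Resolution=>3d | Priority=P2) = 0.05/0.16 = 0.313.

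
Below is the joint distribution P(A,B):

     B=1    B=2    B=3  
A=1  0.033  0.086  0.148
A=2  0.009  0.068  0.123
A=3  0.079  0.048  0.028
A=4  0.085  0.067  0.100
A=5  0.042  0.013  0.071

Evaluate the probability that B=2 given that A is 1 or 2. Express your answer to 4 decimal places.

0.3298

P(A=1) = 0.033 + 0.086 + 0.148 = 0.267.
P(A=2) = 0.009 + 0.068 + 0.123 = 0.200.
P(A ∈ {1, 2}) = 0.267 + 0.200 = 0.467; P(B=2, A ∈ {1, 2}) = 0.086 + 0.068 = 0.154.
P(B=2 | A ∈ {1, 2}) = 0.154/0.467 = 0.3298.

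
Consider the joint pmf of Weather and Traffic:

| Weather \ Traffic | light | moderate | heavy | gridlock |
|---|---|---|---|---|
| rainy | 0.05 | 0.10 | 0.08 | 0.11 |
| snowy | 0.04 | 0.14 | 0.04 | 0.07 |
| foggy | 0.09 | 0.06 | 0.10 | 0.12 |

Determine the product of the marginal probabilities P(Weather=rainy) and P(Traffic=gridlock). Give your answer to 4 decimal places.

0.1020

P(Weather=rainy) = 0.05 + 0.10 + 0.08 + 0.11 = 0.34.
P(Traffic=gridlock) = 0.11 + 0.07 + 0.12 = 0.30.
Product: 0.34 × 0.30 = 0.1020.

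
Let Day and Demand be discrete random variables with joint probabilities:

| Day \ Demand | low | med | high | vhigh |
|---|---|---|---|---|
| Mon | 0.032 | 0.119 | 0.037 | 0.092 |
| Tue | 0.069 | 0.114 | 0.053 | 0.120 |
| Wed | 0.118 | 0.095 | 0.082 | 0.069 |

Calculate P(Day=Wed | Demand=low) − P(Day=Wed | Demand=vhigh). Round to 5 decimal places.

0.29326

P(Demand=low) = 0.032 + 0.069 + 0.118 = 0.219; P(Day=Wed | Demand=low) = 0.118/0.219 = 0.538813.
P(Demand=vhigh) = 0.092 + 0.120 + 0.069 = 0.281; P(Day=Wed | Demand=vhigh) = 0.069/0.281 = 0.245552.
Difference = 0.29326.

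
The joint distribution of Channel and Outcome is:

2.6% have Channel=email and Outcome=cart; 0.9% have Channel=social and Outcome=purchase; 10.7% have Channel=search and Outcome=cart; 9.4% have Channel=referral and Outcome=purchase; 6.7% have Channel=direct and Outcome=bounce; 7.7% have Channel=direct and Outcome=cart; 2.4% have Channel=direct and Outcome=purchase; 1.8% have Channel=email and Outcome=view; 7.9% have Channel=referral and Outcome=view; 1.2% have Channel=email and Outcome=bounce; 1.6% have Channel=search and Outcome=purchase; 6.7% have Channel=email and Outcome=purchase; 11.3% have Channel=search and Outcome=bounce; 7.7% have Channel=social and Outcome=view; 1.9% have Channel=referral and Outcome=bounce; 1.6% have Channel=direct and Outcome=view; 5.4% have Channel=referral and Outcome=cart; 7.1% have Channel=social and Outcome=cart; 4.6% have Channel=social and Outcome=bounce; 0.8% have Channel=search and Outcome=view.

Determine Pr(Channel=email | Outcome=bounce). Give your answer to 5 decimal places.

0.04669

P(Outcome=bounce) = 0.012 + 0.113 + 0.046 + 0.067 + 0.019 = 0.257.
P(Channel=email | Outcome=bounce) = 0.012/0.257 = 0.04669.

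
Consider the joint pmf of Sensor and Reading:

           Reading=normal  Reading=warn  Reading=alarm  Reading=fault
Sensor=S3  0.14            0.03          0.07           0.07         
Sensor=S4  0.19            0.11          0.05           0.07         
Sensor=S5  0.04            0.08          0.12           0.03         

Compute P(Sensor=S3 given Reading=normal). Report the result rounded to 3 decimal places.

P(Reading=normal) = 0.14 + 0.19 + 0.04 = 0.37.
P(Sensor=S3 | Reading=normal) = 0.14/0.37 = 0.378.

0.378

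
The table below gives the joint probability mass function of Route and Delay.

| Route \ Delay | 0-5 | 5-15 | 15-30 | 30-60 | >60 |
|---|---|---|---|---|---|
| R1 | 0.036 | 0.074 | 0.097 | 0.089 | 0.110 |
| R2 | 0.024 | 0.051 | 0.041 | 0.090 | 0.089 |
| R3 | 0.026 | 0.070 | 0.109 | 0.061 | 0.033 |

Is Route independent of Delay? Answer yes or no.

P(Route=R3) = 0.299 and P(Delay=>60) = 0.232, so their product is 0.06937, but P(Route=R3, Delay=>60) = 0.033. Since these differ, Route and Delay are not independent.

no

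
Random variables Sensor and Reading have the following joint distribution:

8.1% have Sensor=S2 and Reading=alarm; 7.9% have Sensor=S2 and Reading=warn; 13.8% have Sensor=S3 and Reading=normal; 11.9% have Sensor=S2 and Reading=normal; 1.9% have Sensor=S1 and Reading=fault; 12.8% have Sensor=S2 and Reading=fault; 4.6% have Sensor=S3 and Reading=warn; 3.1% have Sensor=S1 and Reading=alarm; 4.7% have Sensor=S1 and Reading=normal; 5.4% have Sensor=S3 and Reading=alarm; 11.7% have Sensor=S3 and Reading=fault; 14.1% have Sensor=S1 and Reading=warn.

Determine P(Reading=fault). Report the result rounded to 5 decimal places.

0.26400

P(Reading=fault) = 0.019 + 0.128 + 0.117 = 0.264.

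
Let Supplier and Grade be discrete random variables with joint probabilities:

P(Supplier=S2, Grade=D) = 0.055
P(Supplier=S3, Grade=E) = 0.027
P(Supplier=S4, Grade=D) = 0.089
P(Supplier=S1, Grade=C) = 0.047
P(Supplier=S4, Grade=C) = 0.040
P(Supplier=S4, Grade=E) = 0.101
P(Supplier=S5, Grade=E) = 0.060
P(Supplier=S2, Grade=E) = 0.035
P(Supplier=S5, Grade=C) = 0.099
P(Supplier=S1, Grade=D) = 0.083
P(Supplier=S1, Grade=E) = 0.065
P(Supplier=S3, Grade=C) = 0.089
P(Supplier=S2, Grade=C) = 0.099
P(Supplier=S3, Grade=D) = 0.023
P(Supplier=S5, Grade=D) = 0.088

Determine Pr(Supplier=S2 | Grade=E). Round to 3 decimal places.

P(Grade=E) = 0.065 + 0.035 + 0.027 + 0.101 + 0.060 = 0.288.
P(Supplier=S2 | Grade=E) = 0.035/0.288 = 0.122.

0.122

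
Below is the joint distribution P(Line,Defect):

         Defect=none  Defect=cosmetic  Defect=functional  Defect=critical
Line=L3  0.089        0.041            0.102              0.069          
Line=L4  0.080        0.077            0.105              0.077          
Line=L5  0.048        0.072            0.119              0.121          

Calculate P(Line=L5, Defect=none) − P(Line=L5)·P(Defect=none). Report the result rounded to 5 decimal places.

-0.03012

P(Line=L5) = 0.048 + 0.072 + 0.119 + 0.121 = 0.360.
P(Defect=none) = 0.089 + 0.080 + 0.048 = 0.217.
P(Line=L5, Defect=none) − P(Line=L5)P(Defect=none) = 0.048 − 0.360×0.217 = -0.03012.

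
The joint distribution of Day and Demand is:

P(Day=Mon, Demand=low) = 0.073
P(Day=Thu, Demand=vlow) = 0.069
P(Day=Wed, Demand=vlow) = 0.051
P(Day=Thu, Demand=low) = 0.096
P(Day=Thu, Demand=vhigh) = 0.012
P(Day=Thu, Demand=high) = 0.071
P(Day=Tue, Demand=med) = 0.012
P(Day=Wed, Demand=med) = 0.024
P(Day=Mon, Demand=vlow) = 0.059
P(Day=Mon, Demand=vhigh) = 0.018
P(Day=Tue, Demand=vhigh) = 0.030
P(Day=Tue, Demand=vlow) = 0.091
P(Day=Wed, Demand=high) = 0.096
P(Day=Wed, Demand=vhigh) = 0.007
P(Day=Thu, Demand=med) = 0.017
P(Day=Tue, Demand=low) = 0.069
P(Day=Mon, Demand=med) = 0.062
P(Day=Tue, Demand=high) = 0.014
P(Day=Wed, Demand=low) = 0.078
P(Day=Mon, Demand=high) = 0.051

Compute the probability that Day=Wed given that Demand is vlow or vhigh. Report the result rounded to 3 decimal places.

0.172

P(Demand=vlow) = 0.059 + 0.091 + 0.051 + 0.069 = 0.270.
P(Demand=vhigh) = 0.018 + 0.030 + 0.007 + 0.012 = 0.067.
P(Demand ∈ {vlow, vhigh}) = 0.270 + 0.067 = 0.337; P(Day=Wed, Demand ∈ {vlow, vhigh}) = 0.051 + 0.007 = 0.058.
P(Day=Wed | Demand ∈ {vlow, vhigh}) = 0.058/0.337 = 0.172.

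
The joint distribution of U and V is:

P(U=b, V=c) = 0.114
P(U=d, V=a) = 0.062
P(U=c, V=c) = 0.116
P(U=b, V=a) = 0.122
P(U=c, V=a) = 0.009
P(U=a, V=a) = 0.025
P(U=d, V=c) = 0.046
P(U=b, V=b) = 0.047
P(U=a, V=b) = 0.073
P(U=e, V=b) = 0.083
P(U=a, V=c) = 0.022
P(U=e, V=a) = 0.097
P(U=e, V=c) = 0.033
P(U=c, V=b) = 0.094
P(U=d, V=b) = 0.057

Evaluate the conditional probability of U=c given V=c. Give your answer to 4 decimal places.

0.3505

P(V=c) = 0.022 + 0.114 + 0.116 + 0.046 + 0.033 = 0.331.
P(U=c | V=c) = 0.116/0.331 = 0.3505.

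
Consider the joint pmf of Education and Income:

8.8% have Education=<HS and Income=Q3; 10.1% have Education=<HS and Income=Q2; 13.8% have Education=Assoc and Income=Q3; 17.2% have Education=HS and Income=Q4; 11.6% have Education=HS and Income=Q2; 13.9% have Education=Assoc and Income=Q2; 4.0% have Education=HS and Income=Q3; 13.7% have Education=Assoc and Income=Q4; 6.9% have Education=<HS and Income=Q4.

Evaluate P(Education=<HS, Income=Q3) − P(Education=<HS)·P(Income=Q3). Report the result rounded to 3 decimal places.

0.019

P(Education=<HS) = 0.101 + 0.088 + 0.069 = 0.258.
P(Income=Q3) = 0.088 + 0.040 + 0.138 = 0.266.
P(Education=<HS, Income=Q3) − P(Education=<HS)P(Income=Q3) = 0.088 − 0.258×0.266 = 0.019.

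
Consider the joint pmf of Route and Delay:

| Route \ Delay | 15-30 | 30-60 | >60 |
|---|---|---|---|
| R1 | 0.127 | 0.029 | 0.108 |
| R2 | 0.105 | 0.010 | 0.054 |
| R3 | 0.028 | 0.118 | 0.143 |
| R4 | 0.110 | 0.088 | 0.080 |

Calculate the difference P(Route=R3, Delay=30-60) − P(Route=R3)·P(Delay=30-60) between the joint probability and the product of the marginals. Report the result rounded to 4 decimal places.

0.0472

P(Route=R3) = 0.028 + 0.118 + 0.143 = 0.289.
P(Delay=30-60) = 0.029 + 0.010 + 0.118 + 0.088 = 0.245.
P(Route=R3, Delay=30-60) − P(Route=R3)P(Delay=30-60) = 0.118 − 0.289×0.245 = 0.0472.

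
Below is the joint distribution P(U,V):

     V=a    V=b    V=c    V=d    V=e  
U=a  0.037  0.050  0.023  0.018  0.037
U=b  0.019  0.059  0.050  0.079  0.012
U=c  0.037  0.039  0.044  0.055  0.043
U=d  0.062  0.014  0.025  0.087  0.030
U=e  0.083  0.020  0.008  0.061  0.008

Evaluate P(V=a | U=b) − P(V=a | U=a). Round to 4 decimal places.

-0.1375

P(U=b) = 0.019 + 0.059 + 0.050 + 0.079 + 0.012 = 0.219; P(V=a | U=b) = 0.019/0.219 = 0.08676.
P(U=a) = 0.037 + 0.050 + 0.023 + 0.018 + 0.037 = 0.165; P(V=a | U=a) = 0.037/0.165 = 0.22424.
Difference = -0.1375.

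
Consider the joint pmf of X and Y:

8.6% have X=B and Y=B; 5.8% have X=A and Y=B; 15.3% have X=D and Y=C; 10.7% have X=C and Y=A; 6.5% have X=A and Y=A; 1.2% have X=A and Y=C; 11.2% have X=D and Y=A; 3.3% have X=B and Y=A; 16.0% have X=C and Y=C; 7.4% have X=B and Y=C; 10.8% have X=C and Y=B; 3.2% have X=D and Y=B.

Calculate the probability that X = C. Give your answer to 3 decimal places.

P(X=C) = 0.107 + 0.108 + 0.160 = 0.375.

0.375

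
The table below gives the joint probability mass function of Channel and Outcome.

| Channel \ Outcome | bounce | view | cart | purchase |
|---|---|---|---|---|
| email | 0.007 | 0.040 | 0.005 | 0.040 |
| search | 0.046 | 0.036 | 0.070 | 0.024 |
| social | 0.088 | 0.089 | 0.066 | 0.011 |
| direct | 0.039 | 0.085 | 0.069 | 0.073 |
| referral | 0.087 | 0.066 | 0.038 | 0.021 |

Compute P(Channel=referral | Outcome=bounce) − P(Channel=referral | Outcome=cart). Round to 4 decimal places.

P(Outcome=bounce) = 0.007 + 0.046 + 0.088 + 0.039 + 0.087 = 0.267; P(Channel=referral | Outcome=bounce) = 0.087/0.267 = 0.32584.
P(Outcome=cart) = 0.005 + 0.070 + 0.066 + 0.069 + 0.038 = 0.248; P(Channel=referral | Outcome=cart) = 0.038/0.248 = 0.15323.
Difference = 0.1726.

0.1726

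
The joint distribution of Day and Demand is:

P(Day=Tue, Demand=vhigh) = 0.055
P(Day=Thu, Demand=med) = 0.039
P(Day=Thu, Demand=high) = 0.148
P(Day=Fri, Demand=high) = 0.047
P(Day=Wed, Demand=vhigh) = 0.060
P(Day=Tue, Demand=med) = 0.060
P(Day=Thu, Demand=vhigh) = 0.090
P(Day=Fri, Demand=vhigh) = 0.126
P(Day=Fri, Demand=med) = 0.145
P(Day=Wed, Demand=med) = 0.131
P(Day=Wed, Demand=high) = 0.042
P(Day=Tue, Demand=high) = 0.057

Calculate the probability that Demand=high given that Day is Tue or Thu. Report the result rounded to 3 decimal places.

0.457

P(Day=Tue) = 0.060 + 0.057 + 0.055 = 0.172.
P(Day=Thu) = 0.039 + 0.148 + 0.090 = 0.277.
P(Day ∈ {Tue, Thu}) = 0.172 + 0.277 = 0.449; P(Demand=high, Day ∈ {Tue, Thu}) = 0.057 + 0.148 = 0.205.
P(Demand=high | Day ∈ {Tue, Thu}) = 0.205/0.449 = 0.457.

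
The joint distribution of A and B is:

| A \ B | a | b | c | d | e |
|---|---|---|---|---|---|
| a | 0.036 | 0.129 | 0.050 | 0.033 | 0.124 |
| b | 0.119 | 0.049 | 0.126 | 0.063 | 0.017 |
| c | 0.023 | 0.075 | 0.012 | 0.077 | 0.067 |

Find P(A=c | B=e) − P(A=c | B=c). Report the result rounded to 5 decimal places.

0.25829

P(B=e) = 0.124 + 0.017 + 0.067 = 0.208; P(A=c | B=e) = 0.067/0.208 = 0.322115.
P(B=c) = 0.050 + 0.126 + 0.012 = 0.188; P(A=c | B=c) = 0.012/0.188 = 0.063830.
Difference = 0.25829.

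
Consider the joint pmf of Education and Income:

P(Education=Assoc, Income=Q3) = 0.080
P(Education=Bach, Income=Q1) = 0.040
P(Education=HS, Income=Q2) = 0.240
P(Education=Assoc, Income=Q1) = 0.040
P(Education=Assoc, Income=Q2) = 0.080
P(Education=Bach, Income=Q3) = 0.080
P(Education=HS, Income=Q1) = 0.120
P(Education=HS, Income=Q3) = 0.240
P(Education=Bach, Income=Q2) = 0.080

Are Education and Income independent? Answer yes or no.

yes

Every cell satisfies P(Education,Income) = P(Education)·P(Income). For instance P(Education=Assoc) = 0.200, P(Income=Q2) = 0.400, and 0.200×0.400 = 0.080 matches the joint entry. So Education and Income are independent.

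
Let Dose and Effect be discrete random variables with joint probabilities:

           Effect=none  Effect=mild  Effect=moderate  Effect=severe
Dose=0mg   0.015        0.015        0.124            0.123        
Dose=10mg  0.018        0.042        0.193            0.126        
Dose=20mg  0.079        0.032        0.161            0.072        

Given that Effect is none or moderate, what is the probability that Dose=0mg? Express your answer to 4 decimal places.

0.2356

P(Effect=none) = 0.015 + 0.018 + 0.079 = 0.112.
P(Effect=moderate) = 0.124 + 0.193 + 0.161 = 0.478.
P(Effect ∈ {none, moderate}) = 0.112 + 0.478 = 0.590; P(Dose=0mg, Effect ∈ {none, moderate}) = 0.015 + 0.124 = 0.139.
P(Dose=0mg | Effect ∈ {none, moderate}) = 0.139/0.590 = 0.2356.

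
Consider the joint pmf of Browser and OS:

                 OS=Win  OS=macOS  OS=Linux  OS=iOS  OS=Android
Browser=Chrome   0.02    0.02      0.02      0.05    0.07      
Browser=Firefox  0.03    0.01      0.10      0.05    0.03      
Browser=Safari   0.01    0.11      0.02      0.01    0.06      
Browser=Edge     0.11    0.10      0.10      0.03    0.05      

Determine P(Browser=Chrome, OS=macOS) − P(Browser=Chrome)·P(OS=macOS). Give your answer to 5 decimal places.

-0.02320

P(Browser=Chrome) = 0.02 + 0.02 + 0.02 + 0.05 + 0.07 = 0.18.
P(OS=macOS) = 0.02 + 0.01 + 0.11 + 0.10 = 0.24.
P(Browser=Chrome, OS=macOS) − P(Browser=Chrome)P(OS=macOS) = 0.02 − 0.18×0.24 = -0.02320.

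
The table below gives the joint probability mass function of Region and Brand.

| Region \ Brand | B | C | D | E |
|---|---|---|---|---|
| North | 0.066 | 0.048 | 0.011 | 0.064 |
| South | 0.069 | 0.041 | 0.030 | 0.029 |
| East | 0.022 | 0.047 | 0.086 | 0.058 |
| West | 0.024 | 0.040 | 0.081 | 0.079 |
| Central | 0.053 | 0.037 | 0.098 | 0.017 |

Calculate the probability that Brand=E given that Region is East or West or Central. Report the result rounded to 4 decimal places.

P(Region=East) = 0.022 + 0.047 + 0.086 + 0.058 = 0.213.
P(Region=West) = 0.024 + 0.040 + 0.081 + 0.079 = 0.224.
P(Region=Central) = 0.053 + 0.037 + 0.098 + 0.017 = 0.205.
P(Region ∈ {East, West, Central}) = 0.213 + 0.224 + 0.205 = 0.642; P(Brand=E, Region ∈ {East, West, Central}) = 0.058 + 0.079 + 0.017 = 0.154.
P(Brand=E | Region ∈ {East, West, Central}) = 0.154/0.642 = 0.2399.

0.2399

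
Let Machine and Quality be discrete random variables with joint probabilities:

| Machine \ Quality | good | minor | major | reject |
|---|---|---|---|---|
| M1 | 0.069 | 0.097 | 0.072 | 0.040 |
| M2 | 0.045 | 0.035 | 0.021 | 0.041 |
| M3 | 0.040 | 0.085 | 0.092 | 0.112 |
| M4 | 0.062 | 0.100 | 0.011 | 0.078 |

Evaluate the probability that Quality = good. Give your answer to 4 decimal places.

0.2160

P(Quality=good) = 0.069 + 0.045 + 0.040 + 0.062 = 0.216.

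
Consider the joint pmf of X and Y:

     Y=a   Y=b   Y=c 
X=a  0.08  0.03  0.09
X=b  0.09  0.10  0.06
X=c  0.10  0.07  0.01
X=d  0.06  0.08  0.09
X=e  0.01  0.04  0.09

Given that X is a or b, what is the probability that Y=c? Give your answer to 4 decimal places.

0.3333

P(X=a) = 0.08 + 0.03 + 0.09 = 0.20.
P(X=b) = 0.09 + 0.10 + 0.06 = 0.25.
P(X ∈ {a, b}) = 0.20 + 0.25 = 0.45; P(Y=c, X ∈ {a, b}) = 0.09 + 0.06 = 0.15.
P(Y=c | X ∈ {a, b}) = 0.15/0.45 = 0.3333.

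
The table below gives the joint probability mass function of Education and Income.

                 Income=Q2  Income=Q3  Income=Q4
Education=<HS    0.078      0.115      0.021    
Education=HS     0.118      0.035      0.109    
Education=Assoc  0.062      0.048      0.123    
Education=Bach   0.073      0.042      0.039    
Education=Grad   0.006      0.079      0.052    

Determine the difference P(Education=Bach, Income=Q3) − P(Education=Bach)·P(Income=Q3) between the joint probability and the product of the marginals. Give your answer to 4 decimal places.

P(Education=Bach) = 0.073 + 0.042 + 0.039 = 0.154.
P(Income=Q3) = 0.115 + 0.035 + 0.048 + 0.042 + 0.079 = 0.319.
P(Education=Bach, Income=Q3) − P(Education=Bach)P(Income=Q3) = 0.042 − 0.154×0.319 = -0.0071.

-0.0071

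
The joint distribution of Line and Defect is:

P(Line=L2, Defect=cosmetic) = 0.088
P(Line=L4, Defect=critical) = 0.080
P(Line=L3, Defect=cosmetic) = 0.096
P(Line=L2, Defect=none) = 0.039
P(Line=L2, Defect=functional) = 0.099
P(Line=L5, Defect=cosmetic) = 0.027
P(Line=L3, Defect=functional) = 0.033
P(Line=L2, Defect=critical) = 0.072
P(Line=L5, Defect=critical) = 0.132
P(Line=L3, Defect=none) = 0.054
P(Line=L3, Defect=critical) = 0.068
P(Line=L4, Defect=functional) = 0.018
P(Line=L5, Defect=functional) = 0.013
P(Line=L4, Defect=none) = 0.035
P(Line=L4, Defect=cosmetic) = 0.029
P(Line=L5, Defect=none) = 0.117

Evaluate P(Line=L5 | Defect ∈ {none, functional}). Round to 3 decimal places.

0.319

P(Defect=none) = 0.039 + 0.054 + 0.035 + 0.117 = 0.245.
P(Defect=functional) = 0.099 + 0.033 + 0.018 + 0.013 = 0.163.
P(Defect ∈ {none, functional}) = 0.245 + 0.163 = 0.408; P(Line=L5, Defect ∈ {none, functional}) = 0.117 + 0.013 = 0.130.
P(Line=L5 | Defect ∈ {none, functional}) = 0.130/0.408 = 0.319.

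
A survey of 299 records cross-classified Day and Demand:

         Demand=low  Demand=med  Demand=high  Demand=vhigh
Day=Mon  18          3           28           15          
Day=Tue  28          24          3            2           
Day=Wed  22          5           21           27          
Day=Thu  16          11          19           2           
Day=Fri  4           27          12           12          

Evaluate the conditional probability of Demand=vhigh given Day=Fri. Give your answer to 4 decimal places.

Total with Day=Fri: 4 + 27 + 12 + 12 = 55.
P(Demand=vhigh | Day=Fri) = 12/55 = 0.2182.

0.2182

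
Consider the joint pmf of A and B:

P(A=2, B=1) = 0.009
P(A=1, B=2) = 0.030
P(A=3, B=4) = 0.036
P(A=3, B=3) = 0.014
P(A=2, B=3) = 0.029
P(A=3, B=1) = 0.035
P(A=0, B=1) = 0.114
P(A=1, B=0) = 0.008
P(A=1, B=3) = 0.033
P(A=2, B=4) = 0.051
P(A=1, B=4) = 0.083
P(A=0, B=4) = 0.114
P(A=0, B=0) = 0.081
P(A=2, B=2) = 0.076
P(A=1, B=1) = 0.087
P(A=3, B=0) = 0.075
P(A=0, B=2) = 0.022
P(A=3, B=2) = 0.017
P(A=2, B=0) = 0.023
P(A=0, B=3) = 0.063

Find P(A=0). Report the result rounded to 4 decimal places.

P(A=0) = 0.081 + 0.114 + 0.022 + 0.063 + 0.114 = 0.394.

0.3940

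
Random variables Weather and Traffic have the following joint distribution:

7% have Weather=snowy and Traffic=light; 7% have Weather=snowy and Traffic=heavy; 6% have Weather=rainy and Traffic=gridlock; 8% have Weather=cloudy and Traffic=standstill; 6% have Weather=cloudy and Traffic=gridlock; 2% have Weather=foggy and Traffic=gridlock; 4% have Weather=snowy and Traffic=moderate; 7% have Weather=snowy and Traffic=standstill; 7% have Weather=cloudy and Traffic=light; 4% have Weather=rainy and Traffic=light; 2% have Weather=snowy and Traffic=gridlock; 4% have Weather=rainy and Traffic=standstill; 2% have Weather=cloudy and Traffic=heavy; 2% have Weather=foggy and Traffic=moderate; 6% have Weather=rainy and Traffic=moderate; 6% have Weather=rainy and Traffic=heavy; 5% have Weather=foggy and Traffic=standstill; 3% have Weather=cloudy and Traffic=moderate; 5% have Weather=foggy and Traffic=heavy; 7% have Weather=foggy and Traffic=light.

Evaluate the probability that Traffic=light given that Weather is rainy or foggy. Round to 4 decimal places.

0.2340

P(Weather=rainy) = 0.04 + 0.06 + 0.06 + 0.06 + 0.04 = 0.26.
P(Weather=foggy) = 0.07 + 0.02 + 0.05 + 0.02 + 0.05 = 0.21.
P(Weather ∈ {rainy, foggy}) = 0.26 + 0.21 = 0.47; P(Traffic=light, Weather ∈ {rainy, foggy}) = 0.04 + 0.07 = 0.11.
P(Traffic=light | Weather ∈ {rainy, foggy}) = 0.11/0.47 = 0.2340.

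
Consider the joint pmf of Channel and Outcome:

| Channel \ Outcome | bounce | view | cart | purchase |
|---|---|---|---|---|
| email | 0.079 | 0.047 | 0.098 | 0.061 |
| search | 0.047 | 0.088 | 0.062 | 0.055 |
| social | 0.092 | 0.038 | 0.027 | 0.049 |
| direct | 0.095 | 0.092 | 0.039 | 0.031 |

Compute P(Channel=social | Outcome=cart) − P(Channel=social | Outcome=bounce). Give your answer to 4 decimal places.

P(Outcome=cart) = 0.098 + 0.062 + 0.027 + 0.039 = 0.226; P(Channel=social | Outcome=cart) = 0.027/0.226 = 0.11947.
P(Outcome=bounce) = 0.079 + 0.047 + 0.092 + 0.095 = 0.313; P(Channel=social | Outcome=bounce) = 0.092/0.313 = 0.29393.
Difference = -0.1745.

-0.1745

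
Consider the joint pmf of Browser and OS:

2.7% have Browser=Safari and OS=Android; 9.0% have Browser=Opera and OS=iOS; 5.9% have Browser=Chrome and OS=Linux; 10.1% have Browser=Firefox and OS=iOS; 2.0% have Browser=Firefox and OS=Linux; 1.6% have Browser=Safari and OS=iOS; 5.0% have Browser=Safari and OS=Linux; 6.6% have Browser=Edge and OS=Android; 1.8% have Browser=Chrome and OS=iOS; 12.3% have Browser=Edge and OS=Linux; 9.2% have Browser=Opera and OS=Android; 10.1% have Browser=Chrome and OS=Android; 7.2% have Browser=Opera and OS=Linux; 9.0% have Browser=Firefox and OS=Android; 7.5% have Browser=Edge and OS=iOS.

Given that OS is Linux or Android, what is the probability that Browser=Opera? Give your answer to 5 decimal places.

P(OS=Linux) = 0.059 + 0.020 + 0.050 + 0.123 + 0.072 = 0.324.
P(OS=Android) = 0.101 + 0.090 + 0.027 + 0.066 + 0.092 = 0.376.
P(OS ∈ {Linux, Android}) = 0.324 + 0.376 = 0.700; P(Browser=Opera, OS ∈ {Linux, Android}) = 0.072 + 0.092 = 0.164.
P(Browser=Opera | OS ∈ {Linux, Android}) = 0.164/0.700 = 0.23429.

0.23429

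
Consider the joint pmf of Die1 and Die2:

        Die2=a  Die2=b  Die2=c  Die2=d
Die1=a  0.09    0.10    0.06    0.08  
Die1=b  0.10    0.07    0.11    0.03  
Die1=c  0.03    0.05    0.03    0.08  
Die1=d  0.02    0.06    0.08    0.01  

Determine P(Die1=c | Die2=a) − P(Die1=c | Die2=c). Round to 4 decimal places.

P(Die2=a) = 0.09 + 0.10 + 0.03 + 0.02 = 0.24; P(Die1=c | Die2=a) = 0.03/0.24 = 0.12500.
P(Die2=c) = 0.06 + 0.11 + 0.03 + 0.08 = 0.28; P(Die1=c | Die2=c) = 0.03/0.28 = 0.10714.
Difference = 0.0179.

0.0179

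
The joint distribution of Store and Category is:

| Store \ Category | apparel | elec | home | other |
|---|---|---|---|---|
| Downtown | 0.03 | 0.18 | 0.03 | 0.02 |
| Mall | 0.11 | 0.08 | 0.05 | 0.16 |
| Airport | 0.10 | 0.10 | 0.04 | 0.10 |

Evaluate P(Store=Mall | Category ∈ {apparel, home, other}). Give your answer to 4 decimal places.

P(Category=apparel) = 0.03 + 0.11 + 0.10 = 0.24.
P(Category=home) = 0.03 + 0.05 + 0.04 = 0.12.
P(Category=other) = 0.02 + 0.16 + 0.10 = 0.28.
P(Category ∈ {apparel, home, other}) = 0.24 + 0.12 + 0.28 = 0.64; P(Store=Mall, Category ∈ {apparel, home, other}) = 0.11 + 0.05 + 0.16 = 0.32.
P(Store=Mall | Category ∈ {apparel, home, other}) = 0.32/0.64 = 0.5000.

0.5000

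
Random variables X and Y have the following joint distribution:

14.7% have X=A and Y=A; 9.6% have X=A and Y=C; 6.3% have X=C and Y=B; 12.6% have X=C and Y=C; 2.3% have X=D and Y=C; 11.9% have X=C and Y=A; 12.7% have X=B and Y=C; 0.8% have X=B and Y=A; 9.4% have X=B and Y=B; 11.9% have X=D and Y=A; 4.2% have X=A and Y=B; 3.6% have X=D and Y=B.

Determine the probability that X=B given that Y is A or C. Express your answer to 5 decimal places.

0.17647

P(Y=A) = 0.147 + 0.008 + 0.119 + 0.119 = 0.393.
P(Y=C) = 0.096 + 0.127 + 0.126 + 0.023 = 0.372.
P(Y ∈ {A, C}) = 0.393 + 0.372 = 0.765; P(X=B, Y ∈ {A, C}) = 0.008 + 0.127 = 0.135.
P(X=B | Y ∈ {A, C}) = 0.135/0.765 = 0.17647.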